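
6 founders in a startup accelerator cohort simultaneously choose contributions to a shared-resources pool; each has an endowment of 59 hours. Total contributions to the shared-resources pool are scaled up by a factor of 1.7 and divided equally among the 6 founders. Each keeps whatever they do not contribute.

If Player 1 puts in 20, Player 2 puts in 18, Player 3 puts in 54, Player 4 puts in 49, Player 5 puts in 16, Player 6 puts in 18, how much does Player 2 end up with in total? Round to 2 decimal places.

90.58 hours

Total contributed: 20 + 18 + 54 + 49 + 16 + 18 = 175.
Each receives 1.7 × 175 / 6 = 49.58 from the shared-resources pool.
Player 2 keeps 59 − 18 = 41, so Player 2's payoff is 41 + 49.58 = 90.58.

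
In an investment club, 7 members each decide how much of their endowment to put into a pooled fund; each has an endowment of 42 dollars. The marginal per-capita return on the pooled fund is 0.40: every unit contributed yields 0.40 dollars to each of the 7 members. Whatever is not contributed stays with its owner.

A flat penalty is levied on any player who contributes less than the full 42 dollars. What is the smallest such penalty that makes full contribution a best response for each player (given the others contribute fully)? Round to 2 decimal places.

Given the others contribute fully, the best deviation is to contribute 0 (any partial contribution still incurs the fine and gives up units whose private return 0.40 is below 1).
Deviating from 42 to 0 saves 42 dollars but forfeits the deviator's share of the drop in the pooled fund: 0.40 × 42 = 16.80.
So the deviation gain is 42 − 16.80 = 25.20, and the fine must be at least 25.20 dollars to wipe it out.

25.20 dollars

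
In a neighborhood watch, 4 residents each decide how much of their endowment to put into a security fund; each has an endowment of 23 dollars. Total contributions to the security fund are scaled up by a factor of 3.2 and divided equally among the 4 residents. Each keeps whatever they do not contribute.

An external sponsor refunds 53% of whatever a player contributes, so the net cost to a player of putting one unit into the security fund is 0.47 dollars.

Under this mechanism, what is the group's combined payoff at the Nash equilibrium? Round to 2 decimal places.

343.16 dollars

The effective private return per unit is now (3.2/4) / 0.47 = 1.7021 > 1, so every player's dominant strategy flips to full contribution.
At the Nash equilibrium everyone contributes 23. Group total payoff = 4 × (23 × 0.53 + 3.2 × 23) = 343.16.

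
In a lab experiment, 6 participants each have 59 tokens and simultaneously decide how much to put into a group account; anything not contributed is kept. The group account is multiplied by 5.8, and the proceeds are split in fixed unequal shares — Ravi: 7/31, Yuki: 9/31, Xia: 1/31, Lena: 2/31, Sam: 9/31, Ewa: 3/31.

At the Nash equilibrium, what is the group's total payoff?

1203.60 tokens

For player j, contributing a unit is worthwhile iff 5.8 × (j's share) ≥ 1, i.e. iff j's share is at least 0.1724.
The shares above 0.1724 belong to Ravi, Yuki and Sam, contributing 59 each; the remaining 3 contribute 0. Total contributed: 177.
The group account pays out 5.8 × 177 = 1026.60 in total (split across the unequal shares, but the aggregate is all that matters for the group sum).
The 3 free-riders keep 59 each, adding 177. Group total = 177 + 1026.60 = 1203.60.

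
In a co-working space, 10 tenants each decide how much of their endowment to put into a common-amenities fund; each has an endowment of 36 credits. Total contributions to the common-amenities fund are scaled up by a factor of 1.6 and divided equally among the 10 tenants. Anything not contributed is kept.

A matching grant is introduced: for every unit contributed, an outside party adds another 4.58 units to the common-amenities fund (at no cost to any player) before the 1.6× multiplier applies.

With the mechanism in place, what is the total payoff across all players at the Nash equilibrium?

360.00 credits

Even with the mechanism, each unit contributed returns only 1.6 × 5.58 / 10 = 0.8928 per unit of net cost, so contributing nothing is still dominant.
At the Nash equilibrium no one contributes; group total payoff = 10 × 36 = 360.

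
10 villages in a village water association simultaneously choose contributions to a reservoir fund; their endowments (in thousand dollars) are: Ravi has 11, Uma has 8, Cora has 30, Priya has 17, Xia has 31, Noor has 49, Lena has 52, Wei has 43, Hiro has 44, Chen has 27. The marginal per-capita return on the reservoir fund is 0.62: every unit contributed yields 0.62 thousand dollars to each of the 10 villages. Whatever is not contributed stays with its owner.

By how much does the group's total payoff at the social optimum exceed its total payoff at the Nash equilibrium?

1622.40 thousand dollars

The private return per contributed unit is 0.62 < 1 for everyone, so the Nash equilibrium is zero contribution and the group total is Σ E_j = 11 + 8 + 30 + 17 + 31 + 49 + 52 + 43 + 44 + 27 = 312.
Each contributed unit returns 6.200 to the group, so the social optimum is full contribution by everyone: group total = 6.200 × 312 = 1934.40.
Efficiency loss = (6.200 − 1) × 312 = 1622.40.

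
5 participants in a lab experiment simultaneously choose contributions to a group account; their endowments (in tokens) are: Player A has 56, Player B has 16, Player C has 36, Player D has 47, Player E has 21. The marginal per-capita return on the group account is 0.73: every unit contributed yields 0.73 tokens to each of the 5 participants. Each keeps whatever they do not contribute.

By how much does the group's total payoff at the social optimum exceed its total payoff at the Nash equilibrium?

466.40 tokens

The private return per contributed unit is 0.73 < 1 for everyone, so the Nash equilibrium is zero contribution and the group total is Σ E_j = 56 + 16 + 36 + 47 + 21 = 176.
Each contributed unit returns 3.650 to the group, so the social optimum is full contribution by everyone: group total = 3.650 × 176 = 642.40.
Efficiency loss = (3.650 − 1) × 176 = 466.40.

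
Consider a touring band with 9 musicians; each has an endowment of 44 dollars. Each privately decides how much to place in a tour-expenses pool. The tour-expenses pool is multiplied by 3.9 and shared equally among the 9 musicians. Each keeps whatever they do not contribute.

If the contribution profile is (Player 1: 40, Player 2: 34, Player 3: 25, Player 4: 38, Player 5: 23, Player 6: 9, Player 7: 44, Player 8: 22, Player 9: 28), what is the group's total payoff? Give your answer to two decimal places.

Total contributed: 40 + 34 + 25 + 38 + 23 + 9 + 44 + 22 + 28 = 263; total kept: 9 × 44 − 263 = 133.
The tour-expenses pool pays out 3.9 × 263 = 1025.70 in aggregate.
Group total = 133 + 1025.70 = 1158.70.

1158.70 dollars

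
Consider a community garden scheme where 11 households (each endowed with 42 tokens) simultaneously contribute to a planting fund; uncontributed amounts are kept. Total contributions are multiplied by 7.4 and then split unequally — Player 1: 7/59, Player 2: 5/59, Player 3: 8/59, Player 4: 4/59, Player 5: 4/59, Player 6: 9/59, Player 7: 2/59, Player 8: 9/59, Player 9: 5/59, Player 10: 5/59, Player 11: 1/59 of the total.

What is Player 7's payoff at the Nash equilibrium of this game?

Player j's private return per contributed unit is 7.4 × (j's share). Contributing is weakly dominant for j when that share is at least 1/7.4 = 0.1351, and contributing 0 is dominant otherwise.
Player 3, Player 6 and Player 8 clear that bar, contributing 42 each; the remaining 8 contribute 0. Total contributed: 126.
Player 7 keeps 42 and receives 7.4 × 126 × 2/59 = 31.61 from the planting fund, for a payoff of 73.61.

73.61 tokens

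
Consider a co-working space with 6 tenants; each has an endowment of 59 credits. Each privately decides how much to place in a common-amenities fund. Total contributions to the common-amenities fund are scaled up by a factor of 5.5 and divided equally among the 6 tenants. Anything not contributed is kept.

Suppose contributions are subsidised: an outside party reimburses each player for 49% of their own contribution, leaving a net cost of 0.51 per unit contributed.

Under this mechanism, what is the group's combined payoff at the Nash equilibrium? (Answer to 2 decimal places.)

2120.46 credits

Under the mechanism each unit contributed yields (5.5/6) / 0.51 = 1.7974 back to its contributor per unit of net cost, which exceeds 1, making full contribution the dominant choice for everyone.
At the Nash equilibrium everyone contributes 59. Group total payoff = 6 × (59 × 0.49 + 5.5 × 59) = 2120.46.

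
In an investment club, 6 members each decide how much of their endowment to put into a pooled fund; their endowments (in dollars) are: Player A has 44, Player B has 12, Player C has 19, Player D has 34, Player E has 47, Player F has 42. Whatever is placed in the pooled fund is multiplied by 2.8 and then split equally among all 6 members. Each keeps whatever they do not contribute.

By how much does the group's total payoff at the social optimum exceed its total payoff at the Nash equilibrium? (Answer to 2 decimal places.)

The private return per contributed unit is 2.8/6 = 0.4667 < 1 for every player regardless of endowment, so the Nash equilibrium is zero contribution and the group total is Σ E_j = 44 + 12 + 19 + 34 + 47 + 42 = 198.
Each contributed unit returns 2.800 to the group, so the social optimum is full contribution by everyone: group total = 2.800 × 198 = 554.40.
Efficiency loss = (2.800 − 1) × 198 = 356.40.

356.40 dollars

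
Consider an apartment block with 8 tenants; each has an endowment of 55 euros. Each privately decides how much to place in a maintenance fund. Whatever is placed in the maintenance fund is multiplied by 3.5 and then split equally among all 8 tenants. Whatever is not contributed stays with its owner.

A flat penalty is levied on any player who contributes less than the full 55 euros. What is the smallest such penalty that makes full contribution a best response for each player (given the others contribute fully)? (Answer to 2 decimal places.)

30.94 euros

Given the others contribute fully, the best deviation is to contribute 0 (any partial contribution still incurs the fine and gives up units whose private return 0.4375 is below 1).
Deviating from 55 to 0 saves 55 euros but forfeits the deviator's share of the drop in the maintenance fund: 3.5/8 × 55 = 24.06.
So the deviation gain is 55 − 24.06 = 30.94, and the fine must be at least 30.94 euros to wipe it out.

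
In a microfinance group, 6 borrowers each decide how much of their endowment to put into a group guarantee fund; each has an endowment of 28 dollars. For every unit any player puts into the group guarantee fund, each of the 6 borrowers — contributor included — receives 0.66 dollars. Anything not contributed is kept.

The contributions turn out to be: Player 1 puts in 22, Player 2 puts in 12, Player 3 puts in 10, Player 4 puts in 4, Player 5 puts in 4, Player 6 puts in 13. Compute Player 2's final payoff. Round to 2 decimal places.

Total contributed: 22 + 12 + 10 + 4 + 4 + 13 = 65.
Each receives 0.66 × 65 = 42.90 from the group guarantee fund.
Player 2 keeps 28 − 12 = 16, so Player 2's payoff is 16 + 42.90 = 58.90.

58.90 dollars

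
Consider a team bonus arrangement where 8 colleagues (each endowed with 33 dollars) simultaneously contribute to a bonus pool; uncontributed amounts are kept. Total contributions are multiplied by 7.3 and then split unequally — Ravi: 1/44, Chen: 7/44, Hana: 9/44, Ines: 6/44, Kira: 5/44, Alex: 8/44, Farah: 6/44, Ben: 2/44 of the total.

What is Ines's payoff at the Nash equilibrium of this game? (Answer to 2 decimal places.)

A player with share s gets back 7.3·s per unit contributed, so full contribution is dominant for anyone with s > 1/7.3 = 0.1370 and zero contribution is dominant for anyone below.
Chen, Hana and Alex are above the threshold, contributing 33 each; the remaining 5 contribute 0. Total contributed: 99.
Ines keeps 33 and receives 7.3 × 99 × 6/44 = 98.55 from the bonus pool, for a payoff of 131.55.

131.55 dollars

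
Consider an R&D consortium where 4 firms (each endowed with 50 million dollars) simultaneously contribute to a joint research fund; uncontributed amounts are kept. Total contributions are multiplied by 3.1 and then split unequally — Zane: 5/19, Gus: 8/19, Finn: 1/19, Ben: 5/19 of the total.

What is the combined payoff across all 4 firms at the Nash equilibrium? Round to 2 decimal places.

305.00 million dollars

A player with share s gets back 3.1·s per unit contributed, so full contribution is dominant for anyone with s > 1/3.1 = 0.3226 and zero contribution is dominant for anyone below.
The only share above 0.3226 is Gus's 8/19, contributing 50; the remaining 3 contribute 0. Total contributed: 50.
The joint research fund pays out 3.1 × 50 = 155.00 in total (split across the unequal shares, but the aggregate is all that matters for the group sum).
The 3 free-riders keep 50 each, adding 150. Group total = 150 + 155.00 = 305.00.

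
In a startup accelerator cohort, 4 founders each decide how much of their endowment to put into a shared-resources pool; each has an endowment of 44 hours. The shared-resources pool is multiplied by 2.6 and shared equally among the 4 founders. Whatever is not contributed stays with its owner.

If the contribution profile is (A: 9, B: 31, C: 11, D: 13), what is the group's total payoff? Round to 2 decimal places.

Total contributed: 9 + 31 + 11 + 13 = 64; total kept: 4 × 44 − 64 = 112.
The shared-resources pool pays out 2.6 × 64 = 166.40 in aggregate.
Group total = 112 + 166.40 = 278.40.

278.40 hours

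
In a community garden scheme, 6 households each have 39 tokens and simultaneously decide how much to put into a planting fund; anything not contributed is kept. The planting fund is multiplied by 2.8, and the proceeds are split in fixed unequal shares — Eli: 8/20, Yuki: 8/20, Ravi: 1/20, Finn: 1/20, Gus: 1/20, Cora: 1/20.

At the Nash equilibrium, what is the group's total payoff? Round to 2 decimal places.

374.40 tokens

Each unit j contributes comes back to j as 2.8 × (j's share), so j prefers to contribute only if that share exceeds 1/2.8 = 0.3571; otherwise keeping the unit dominates.
Eli and Yuki are above the threshold, contributing 39 each; the remaining 4 contribute 0. Total contributed: 78.
The planting fund pays out 2.8 × 78 = 218.40 in total (split across the unequal shares, but the aggregate is all that matters for the group sum).
The 4 free-riders keep 39 each, adding 156. Group total = 156 + 218.40 = 374.40.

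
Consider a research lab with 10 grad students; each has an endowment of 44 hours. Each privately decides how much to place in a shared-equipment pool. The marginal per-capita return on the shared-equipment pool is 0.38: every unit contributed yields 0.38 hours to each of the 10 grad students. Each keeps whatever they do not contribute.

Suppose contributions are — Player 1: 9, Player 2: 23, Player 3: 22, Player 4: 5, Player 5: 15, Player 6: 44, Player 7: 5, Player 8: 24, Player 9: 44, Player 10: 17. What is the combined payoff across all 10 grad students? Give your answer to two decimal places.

1022.40 hours

Total contributed: 9 + 23 + 22 + 5 + 15 + 44 + 5 + 24 + 44 + 17 = 208; total kept: 10 × 44 − 208 = 232.
The shared-equipment pool pays out 0.38 × 10 × 208 = 790.40 in aggregate.
Group total = 232 + 790.40 = 1022.40.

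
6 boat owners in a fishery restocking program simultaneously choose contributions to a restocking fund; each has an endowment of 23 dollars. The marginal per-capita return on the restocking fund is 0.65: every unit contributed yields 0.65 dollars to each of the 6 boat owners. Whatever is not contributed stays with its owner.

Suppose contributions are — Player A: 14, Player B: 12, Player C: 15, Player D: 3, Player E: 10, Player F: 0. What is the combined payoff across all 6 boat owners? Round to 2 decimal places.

Total contributed: 14 + 12 + 15 + 3 + 10 + 0 = 54; total kept: 6 × 23 − 54 = 84.
The restocking fund pays out 0.65 × 6 × 54 = 210.60 in aggregate.
Group total = 84 + 210.60 = 294.60.

294.60 dollars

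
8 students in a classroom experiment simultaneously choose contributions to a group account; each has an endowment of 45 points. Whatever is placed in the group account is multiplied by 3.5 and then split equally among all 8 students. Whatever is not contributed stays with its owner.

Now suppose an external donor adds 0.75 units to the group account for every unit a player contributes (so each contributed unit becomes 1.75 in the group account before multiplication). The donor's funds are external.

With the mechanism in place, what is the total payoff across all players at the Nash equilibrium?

Even with the mechanism, each unit contributed returns only 3.5 × 1.75 / 8 = 0.7656 per unit of net cost, so contributing nothing is still dominant.
Everyone keeps their endowment and the group total is 8 × 45 = 360.

360.00 points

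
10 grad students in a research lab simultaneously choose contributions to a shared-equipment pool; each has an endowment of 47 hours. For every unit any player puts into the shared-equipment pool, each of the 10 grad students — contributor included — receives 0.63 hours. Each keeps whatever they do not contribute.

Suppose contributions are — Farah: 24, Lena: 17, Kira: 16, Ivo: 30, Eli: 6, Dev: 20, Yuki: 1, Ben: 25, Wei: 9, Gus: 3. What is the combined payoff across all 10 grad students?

1270.30 hours

Total contributed: 24 + 17 + 16 + 30 + 6 + 20 + 1 + 25 + 9 + 3 = 151; total kept: 10 × 47 − 151 = 319.
The shared-equipment pool pays out 0.63 × 10 × 151 = 951.30 in aggregate.
Group total = 319 + 951.30 = 1270.30.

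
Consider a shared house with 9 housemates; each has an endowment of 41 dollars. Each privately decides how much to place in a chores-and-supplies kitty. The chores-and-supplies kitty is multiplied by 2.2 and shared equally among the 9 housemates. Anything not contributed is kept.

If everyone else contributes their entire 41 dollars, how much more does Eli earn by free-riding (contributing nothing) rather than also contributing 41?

30.98 dollars

Switching from a contribution of 41 to 0 lets Eli keep an extra 41 dollars, but lowers the chores-and-supplies kitty by 41, which costs Eli their own share of that drop: 2.2/9 × 41 = 10.02.
Net gain = 41 − 10.02 = 30.98. The private return per contributed unit (0.2444) is below 1, so free-riding is indeed the best response regardless of what the others do.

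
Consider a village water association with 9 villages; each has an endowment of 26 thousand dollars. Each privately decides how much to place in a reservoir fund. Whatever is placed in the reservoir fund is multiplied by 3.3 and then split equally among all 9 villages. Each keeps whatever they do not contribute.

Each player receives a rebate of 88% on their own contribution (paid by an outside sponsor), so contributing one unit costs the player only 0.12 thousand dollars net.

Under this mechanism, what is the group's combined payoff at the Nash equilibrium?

Under the mechanism each unit contributed yields (3.3/9) / 0.12 = 3.0556 back to its contributor per unit of net cost, which exceeds 1, making full contribution the dominant choice for everyone.
At the Nash equilibrium everyone contributes 26. Group total payoff = 9 × (26 × 0.88 + 3.3 × 26) = 978.12.

978.12 thousand dollars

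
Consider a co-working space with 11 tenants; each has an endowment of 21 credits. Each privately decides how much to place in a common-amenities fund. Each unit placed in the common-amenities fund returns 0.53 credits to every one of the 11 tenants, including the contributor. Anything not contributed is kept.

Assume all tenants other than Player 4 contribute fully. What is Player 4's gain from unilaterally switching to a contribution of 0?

9.87 credits

Switching from a contribution of 21 to 0 lets Player 4 keep an extra 21 credits, but lowers the common-amenities fund by 21, which costs Player 4 their own share of that drop: 0.53 × 21 = 11.13.
Net gain = 21 − 11.13 = 9.87. The private return per contributed unit (0.53) is below 1, so free-riding is indeed the best response regardless of what the others do.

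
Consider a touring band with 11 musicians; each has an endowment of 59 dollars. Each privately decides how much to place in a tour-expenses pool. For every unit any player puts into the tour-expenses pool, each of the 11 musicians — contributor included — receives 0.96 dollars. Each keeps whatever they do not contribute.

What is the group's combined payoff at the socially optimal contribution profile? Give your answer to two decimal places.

Each contributed unit returns 10.560 to the group as a whole (0.96 to each of 11 players), which exceeds 1, so the social optimum is full contribution: group total = 10.560 × 649 = 6853.44.

6853.44 dollars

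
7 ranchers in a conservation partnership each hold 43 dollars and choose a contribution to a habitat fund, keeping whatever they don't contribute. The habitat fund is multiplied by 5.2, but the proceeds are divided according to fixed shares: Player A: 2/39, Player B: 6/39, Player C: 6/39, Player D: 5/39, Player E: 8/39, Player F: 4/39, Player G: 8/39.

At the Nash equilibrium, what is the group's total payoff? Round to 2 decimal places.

For player j, contributing a unit is worthwhile iff 5.2 × (j's share) ≥ 1, i.e. iff j's share is at least 0.1923.
The shares above 0.1923 belong to Player E and Player G, contributing 43 each; the remaining 5 contribute 0. Total contributed: 86.
The habitat fund pays out 5.2 × 86 = 447.20 in total (split across the unequal shares, but the aggregate is all that matters for the group sum).
The 5 free-riders keep 43 each, adding 215. Group total = 215 + 447.20 = 662.20.

662.20 dollars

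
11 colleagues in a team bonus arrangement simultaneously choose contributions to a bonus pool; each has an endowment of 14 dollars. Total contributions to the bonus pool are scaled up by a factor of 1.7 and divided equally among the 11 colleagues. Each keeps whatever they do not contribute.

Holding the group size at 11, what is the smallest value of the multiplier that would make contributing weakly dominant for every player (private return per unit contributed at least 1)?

A contributed unit returns (multiplier)/11 to its contributor.
This reaches 1 exactly when the multiplier is 11.

11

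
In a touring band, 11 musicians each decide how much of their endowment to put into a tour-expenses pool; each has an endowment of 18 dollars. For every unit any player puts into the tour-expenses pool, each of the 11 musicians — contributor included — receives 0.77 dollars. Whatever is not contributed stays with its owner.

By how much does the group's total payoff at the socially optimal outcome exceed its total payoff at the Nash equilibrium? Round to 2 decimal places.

The private return per contributed unit is 0.77 < 1, so contributing 0 is dominant for every player. At the Nash equilibrium everyone keeps their 18, and the group total is 11 × 18 = 198.
Each contributed unit returns 8.470 to the group as a whole (0.77 to each of 11 players), which exceeds 1, so the social optimum is full contribution: group total = 8.470 × 198 = 1677.06.
Efficiency loss = 1677.06 − 198 = 1479.06.

1479.06 dollars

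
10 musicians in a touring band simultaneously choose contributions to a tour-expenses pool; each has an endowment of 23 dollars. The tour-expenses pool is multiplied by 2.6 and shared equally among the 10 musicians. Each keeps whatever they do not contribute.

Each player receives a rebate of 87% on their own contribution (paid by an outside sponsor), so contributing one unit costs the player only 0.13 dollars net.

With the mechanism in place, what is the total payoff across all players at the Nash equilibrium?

The effective private return per unit is now (2.6/10) / 0.13 = 2.0000 > 1, so every player's dominant strategy flips to full contribution.
So the Nash equilibrium is full contribution by all 10; the group earns 10 × (23 × 0.87 + 2.6 × 23) = 798.10.

798.10 dollars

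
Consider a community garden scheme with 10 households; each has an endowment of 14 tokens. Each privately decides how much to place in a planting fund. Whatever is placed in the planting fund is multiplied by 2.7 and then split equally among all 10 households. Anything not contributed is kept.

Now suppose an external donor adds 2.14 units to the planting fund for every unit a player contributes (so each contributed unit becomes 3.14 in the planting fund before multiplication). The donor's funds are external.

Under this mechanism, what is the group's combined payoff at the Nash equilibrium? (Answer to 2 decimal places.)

Even with the mechanism, each unit contributed returns only 2.7 × 3.14 / 10 = 0.8478 per unit of net cost, so contributing nothing is still dominant.
At the Nash equilibrium no one contributes; group total payoff = 10 × 14 = 140.

140.00 tokens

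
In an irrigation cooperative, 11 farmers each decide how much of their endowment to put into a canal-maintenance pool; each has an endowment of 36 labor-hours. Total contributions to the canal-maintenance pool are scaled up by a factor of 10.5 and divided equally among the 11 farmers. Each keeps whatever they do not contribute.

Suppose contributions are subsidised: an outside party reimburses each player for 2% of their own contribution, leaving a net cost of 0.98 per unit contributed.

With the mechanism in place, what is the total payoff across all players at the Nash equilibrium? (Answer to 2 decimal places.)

396.00 labor-hours

The effective private return is (10.5/11) / 0.98 = 0.9740, which is still under 1, so the mechanism doesn't change anyone's dominant strategy: zero contribution.
Everyone keeps their endowment and the group total is 11 × 36 = 396.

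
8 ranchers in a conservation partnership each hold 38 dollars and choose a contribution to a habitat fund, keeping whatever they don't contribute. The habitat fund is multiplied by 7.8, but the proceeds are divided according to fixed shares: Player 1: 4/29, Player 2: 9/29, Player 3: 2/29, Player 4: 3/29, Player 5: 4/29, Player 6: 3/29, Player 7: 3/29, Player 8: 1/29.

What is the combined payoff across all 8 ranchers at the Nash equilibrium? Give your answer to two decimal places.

For player j, contributing a unit is worthwhile iff 7.8 × (j's share) ≥ 1, i.e. iff j's share is at least 0.1282.
Player 1, Player 2 and Player 5 clear that bar, contributing 38 each; the remaining 5 contribute 0. Total contributed: 114.
The habitat fund pays out 7.8 × 114 = 889.20 in total (split across the unequal shares, but the aggregate is all that matters for the group sum).
The 5 free-riders keep 38 each, adding 190. Group total = 190 + 889.20 = 1079.20.

1079.20 dollars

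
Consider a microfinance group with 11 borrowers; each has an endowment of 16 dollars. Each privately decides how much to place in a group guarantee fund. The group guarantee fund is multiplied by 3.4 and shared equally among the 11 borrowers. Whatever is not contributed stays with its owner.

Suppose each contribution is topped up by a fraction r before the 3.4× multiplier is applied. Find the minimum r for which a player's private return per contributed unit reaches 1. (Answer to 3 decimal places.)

2.235

With matching at rate r, one contributed unit becomes (1 + r) in the group guarantee fund and returns 3.4 × (1 + r) / 11 to the contributor.
Setting this equal to 1: 1 + r = 11/3.4 = 3.2353.
So the minimum matching rate is r = 3.2353 − 1 = 2.235.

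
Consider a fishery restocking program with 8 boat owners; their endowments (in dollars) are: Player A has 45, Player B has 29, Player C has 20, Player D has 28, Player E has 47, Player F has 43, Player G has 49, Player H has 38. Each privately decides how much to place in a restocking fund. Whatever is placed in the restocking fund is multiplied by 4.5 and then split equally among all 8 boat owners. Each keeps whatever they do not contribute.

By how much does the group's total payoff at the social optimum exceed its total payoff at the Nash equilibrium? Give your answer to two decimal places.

1046.50 dollars

The private return per contributed unit is 4.5/8 = 0.5625 < 1 for every player regardless of endowment, so the Nash equilibrium is zero contribution and the group total is Σ E_j = 45 + 29 + 20 + 28 + 47 + 43 + 49 + 38 = 299.
Each contributed unit returns 4.500 to the group, so the social optimum is full contribution by everyone: group total = 4.500 × 299 = 1345.50.
Efficiency loss = (4.500 − 1) × 299 = 1046.50.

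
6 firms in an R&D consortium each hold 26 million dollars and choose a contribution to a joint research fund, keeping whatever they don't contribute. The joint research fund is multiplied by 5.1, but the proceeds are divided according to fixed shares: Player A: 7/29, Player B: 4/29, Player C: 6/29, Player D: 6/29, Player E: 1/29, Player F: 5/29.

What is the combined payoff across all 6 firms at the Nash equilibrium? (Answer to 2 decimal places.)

475.80 million dollars

Player j's private return per contributed unit is 5.1 × (j's share). Contributing is weakly dominant for j when that share is at least 1/5.1 = 0.1961, and contributing 0 is dominant otherwise.
Player A, Player C and Player D clear that bar, contributing 26 each; the remaining 3 contribute 0. Total contributed: 78.
The joint research fund pays out 5.1 × 78 = 397.80 in total (split across the unequal shares, but the aggregate is all that matters for the group sum).
The 3 free-riders keep 26 each, adding 78. Group total = 78 + 397.80 = 475.80.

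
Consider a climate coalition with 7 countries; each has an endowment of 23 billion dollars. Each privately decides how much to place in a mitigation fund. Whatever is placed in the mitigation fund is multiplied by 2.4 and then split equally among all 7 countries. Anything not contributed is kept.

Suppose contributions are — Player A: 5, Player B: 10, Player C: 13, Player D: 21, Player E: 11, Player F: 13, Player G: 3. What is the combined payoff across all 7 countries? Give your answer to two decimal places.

Total contributed: 5 + 10 + 13 + 21 + 11 + 13 + 3 = 76; total kept: 7 × 23 − 76 = 85.
The mitigation fund pays out 2.4 × 76 = 182.40 in aggregate.
Group total = 85 + 182.40 = 267.40.

267.40 billion dollars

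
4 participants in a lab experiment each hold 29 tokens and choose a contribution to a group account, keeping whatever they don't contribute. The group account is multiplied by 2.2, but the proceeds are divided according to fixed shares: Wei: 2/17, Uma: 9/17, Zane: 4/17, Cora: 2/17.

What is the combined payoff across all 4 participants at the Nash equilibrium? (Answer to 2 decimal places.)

150.80 tokens

Player j's private return per contributed unit is 2.2 × (j's share). Contributing is weakly dominant for j when that share is at least 1/2.2 = 0.4545, and contributing 0 is dominant otherwise.
Uma alone (share 9/17) is above the threshold, contributing 29; the remaining 3 contribute 0. Total contributed: 29.
The group account pays out 2.2 × 29 = 63.80 in total (split across the unequal shares, but the aggregate is all that matters for the group sum).
The 3 free-riders keep 29 each, adding 87. Group total = 87 + 63.80 = 150.80.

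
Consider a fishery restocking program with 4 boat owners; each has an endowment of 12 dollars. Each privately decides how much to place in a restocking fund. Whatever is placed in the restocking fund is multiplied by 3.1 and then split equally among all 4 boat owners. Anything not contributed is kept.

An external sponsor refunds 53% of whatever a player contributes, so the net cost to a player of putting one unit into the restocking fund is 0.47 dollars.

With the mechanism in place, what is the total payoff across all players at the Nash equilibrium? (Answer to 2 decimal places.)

The effective private return per unit is now (3.1/4) / 0.47 = 1.6489 > 1, so every player's dominant strategy flips to full contribution.
At the Nash equilibrium everyone contributes 12. Group total payoff = 4 × (12 × 0.53 + 3.1 × 12) = 174.24.

174.24 dollars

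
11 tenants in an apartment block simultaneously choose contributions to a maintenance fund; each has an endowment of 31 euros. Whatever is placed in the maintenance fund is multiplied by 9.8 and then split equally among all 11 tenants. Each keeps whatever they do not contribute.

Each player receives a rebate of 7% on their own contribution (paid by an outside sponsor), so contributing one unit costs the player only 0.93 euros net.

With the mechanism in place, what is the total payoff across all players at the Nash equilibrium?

The effective private return is (9.8/11) / 0.93 = 0.9580, which is still under 1, so the mechanism doesn't change anyone's dominant strategy: zero contribution.
Everyone keeps their endowment and the group total is 11 × 31 = 341.

341.00 euros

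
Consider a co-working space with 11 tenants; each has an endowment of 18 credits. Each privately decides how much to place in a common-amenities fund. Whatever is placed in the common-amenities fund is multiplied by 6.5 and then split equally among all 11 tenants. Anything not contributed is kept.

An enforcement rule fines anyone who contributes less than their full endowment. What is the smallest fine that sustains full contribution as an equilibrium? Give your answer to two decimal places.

7.36 credits

Given the others contribute fully, the best deviation is to contribute 0 (any partial contribution still incurs the fine and gives up units whose private return 0.5909 is below 1).
Deviating from 18 to 0 saves 18 credits but forfeits the deviator's share of the drop in the common-amenities fund: 6.5/11 × 18 = 10.64.
So the deviation gain is 18 − 10.64 = 7.36, and the fine must be at least 7.36 credits to wipe it out.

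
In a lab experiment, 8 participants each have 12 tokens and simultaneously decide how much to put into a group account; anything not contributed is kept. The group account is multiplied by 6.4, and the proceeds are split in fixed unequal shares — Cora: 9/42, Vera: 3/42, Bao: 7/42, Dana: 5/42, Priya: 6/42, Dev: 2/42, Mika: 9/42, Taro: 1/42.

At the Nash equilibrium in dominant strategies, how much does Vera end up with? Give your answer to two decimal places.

For player j, contributing a unit is worthwhile iff 6.4 × (j's share) ≥ 1, i.e. iff j's share is at least 0.1563.
Cora, Bao and Mika are above the threshold, contributing 12 each; the remaining 5 contribute 0. Total contributed: 36.
Vera keeps 12 and receives 6.4 × 36 × 3/42 = 16.46 from the group account, for a payoff of 28.46.

28.46 tokens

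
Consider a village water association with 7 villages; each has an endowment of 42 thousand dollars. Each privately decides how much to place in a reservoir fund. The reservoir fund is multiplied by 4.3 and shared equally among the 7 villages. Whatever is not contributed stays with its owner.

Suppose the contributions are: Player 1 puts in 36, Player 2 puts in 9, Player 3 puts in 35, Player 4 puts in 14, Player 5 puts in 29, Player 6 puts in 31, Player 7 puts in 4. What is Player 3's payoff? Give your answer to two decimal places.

104.06 thousand dollars

Total contributed: 36 + 9 + 35 + 14 + 29 + 31 + 4 = 158.
Each receives 4.3 × 158 / 7 = 97.06 from the reservoir fund.
Player 3 keeps 42 − 35 = 7, so Player 3's payoff is 7 + 97.06 = 104.06.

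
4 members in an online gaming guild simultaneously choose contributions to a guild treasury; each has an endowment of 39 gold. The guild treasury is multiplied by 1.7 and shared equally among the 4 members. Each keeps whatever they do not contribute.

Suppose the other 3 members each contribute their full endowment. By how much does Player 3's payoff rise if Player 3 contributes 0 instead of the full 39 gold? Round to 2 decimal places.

22.43 gold

Switching from a contribution of 39 to 0 lets Player 3 keep an extra 39 gold, but lowers the guild treasury by 39, which costs Player 3 their own share of that drop: 1.7/4 × 39 = 16.57.
Net gain = 39 − 16.57 = 22.43. The private return per contributed unit (0.4250) is below 1, so free-riding is indeed the best response regardless of what the others do.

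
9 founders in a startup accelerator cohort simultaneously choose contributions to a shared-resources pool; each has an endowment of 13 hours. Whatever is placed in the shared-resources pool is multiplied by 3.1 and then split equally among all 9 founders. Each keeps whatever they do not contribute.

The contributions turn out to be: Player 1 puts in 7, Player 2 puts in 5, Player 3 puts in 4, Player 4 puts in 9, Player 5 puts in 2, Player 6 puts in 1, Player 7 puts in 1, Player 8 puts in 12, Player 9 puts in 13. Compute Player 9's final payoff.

Total contributed: 7 + 5 + 4 + 9 + 2 + 1 + 1 + 12 + 13 = 54.
Each receives 3.1 × 54 / 9 = 18.60 from the shared-resources pool.
Player 9 keeps 13 − 13 = 0, so Player 9's payoff is 0 + 18.60 = 18.60.

18.60 hours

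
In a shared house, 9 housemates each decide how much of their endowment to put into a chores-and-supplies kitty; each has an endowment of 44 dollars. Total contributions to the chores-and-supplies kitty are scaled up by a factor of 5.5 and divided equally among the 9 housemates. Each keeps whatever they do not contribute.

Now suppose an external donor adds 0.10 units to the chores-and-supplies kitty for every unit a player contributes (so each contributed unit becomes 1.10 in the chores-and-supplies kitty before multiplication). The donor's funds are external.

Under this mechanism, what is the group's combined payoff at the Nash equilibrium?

396.00 dollars

The effective private return is 5.5 × 1.10 / 9 = 0.6722, which is still under 1, so the mechanism doesn't change anyone's dominant strategy: zero contribution.
At the Nash equilibrium no one contributes; group total payoff = 9 × 44 = 396.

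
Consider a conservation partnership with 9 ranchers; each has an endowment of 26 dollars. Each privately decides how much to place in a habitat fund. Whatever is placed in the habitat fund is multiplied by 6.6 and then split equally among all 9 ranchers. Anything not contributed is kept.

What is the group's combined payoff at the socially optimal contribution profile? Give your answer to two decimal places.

Each contributed unit returns 6.600 to the group as a whole (0.7333 to each of 9 players), which exceeds 1, so the social optimum is full contribution: group total = 6.600 × 234 = 1544.40.

1544.40 dollars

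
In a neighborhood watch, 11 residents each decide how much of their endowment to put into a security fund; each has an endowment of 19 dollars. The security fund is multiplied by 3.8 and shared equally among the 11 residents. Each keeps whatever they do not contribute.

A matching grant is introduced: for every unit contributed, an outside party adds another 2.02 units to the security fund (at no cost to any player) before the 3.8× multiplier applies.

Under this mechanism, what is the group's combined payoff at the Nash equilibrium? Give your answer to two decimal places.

The effective private return per unit is now 3.8 × 3.02 / 11 = 1.0433 > 1, so every player's dominant strategy flips to full contribution.
At the Nash equilibrium everyone contributes 19. Group total payoff = 3.8 × 3.02 × 209 = 2398.48.

2398.48 dollars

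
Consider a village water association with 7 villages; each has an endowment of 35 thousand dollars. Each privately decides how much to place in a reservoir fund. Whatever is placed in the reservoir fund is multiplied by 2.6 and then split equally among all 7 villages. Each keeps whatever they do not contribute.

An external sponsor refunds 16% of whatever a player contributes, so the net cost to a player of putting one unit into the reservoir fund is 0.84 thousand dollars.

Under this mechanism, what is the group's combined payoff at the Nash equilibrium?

With the mechanism, a contributed unit returns (2.6/7) / 0.84 = 0.4422 per unit of net cost — still below 1 — so contributing 0 remains dominant for every player.
At the Nash equilibrium no one contributes; group total payoff = 7 × 35 = 245.

245.00 thousand dollars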